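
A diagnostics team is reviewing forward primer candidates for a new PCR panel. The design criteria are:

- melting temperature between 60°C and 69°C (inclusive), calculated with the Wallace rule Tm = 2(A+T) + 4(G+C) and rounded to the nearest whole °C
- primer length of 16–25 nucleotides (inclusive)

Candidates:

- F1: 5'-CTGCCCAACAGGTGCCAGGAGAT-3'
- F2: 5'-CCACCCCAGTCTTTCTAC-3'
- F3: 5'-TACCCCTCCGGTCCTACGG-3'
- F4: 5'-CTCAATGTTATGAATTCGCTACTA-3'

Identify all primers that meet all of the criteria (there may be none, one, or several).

F1 (23 nt, A=6 T=3 G=7 C=7): Tm = 2·9 + 4·14 = 74°C, outside 60–69°C ✗; length 23 ✓ — fails.
F2 (18 nt, A=3 T=5 G=1 C=9): Tm = 2·8 + 4·10 = 56°C, outside 60–69°C ✗; length 18 ✓ — fails.
F3 (19 nt, A=2 T=4 G=4 C=9): Tm = 2·6 + 4·13 = 64°C ✓; length 19 ✓ — passes.
F4 (24 nt, A=7 T=9 G=3 C=5): Tm = 2·16 + 4·8 = 64°C ✓; length 24 ✓ — passes.

F3 and F4.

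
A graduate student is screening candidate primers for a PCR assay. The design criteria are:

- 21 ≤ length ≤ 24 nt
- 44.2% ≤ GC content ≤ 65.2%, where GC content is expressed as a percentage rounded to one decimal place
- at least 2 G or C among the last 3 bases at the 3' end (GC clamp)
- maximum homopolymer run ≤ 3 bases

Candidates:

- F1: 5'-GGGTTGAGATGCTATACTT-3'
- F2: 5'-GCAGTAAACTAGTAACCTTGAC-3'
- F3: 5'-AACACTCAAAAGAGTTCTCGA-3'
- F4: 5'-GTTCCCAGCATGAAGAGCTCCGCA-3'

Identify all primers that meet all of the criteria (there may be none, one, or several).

F1 (19 nt, A=4 T=7 G=6 C=2): length 19, outside 21–24 ✗; GC 8/19 = 42.1%, outside 44.2–65.2% ✗; 3' end CTT has 1 G/C, need ≥2 ✗; longest run = 3 ✓ — fails.
F2 (22 nt, A=8 T=5 G=4 C=5): length 22 ✓; GC 9/22 = 40.9%, outside 44.2–65.2% ✗; 3' end GAC has 2 G/C ✓; longest run = 3 ✓ — fails.
F3 (21 nt, A=9 T=4 G=3 C=5): length 21 ✓; GC 8/21 = 38.1%, outside 44.2–65.2% ✗; 3' end CGA has 2 G/C ✓; longest run = 4, exceeds 3 ✗ — fails.
F4 (24 nt, A=6 T=4 G=6 C=8): length 24 ✓; GC 14/24 = 58.3% ✓; 3' end GCA has 2 G/C ✓; longest run = 3 ✓ — passes.

F4 only.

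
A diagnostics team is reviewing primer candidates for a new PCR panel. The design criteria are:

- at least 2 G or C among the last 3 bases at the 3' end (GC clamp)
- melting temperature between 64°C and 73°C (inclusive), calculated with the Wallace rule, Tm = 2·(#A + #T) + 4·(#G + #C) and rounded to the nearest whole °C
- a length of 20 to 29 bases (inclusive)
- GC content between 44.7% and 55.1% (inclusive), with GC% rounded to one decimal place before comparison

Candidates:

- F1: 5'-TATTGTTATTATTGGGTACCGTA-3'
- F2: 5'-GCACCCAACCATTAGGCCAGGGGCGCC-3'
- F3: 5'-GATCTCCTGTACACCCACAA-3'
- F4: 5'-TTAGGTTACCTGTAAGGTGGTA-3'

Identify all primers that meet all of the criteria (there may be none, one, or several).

None of the candidates satisfy all criteria.

F1 (23 nt, A=5 T=11 G=5 C=2): 3' end GTA has 1 G/C, need ≥2 ✗; Tm = 2·16 + 4·7 = 60°C, outside 64–73°C ✗; length 23 ✓; GC 7/23 = 30.4%, outside 44.7–55.1% ✗ — fails.
F2 (27 nt, A=6 T=2 G=8 C=11): 3' end GCC has 3 G/C ✓; Tm = 2·8 + 4·19 = 92°C, outside 64–73°C ✗; length 27 ✓; GC 19/27 = 70.4%, outside 44.7–55.1% ✗ — fails.
F3 (20 nt, A=6 T=4 G=2 C=8): 3' end CAA has 1 G/C, need ≥2 ✗; Tm = 2·10 + 4·10 = 60°C, outside 64–73°C ✗; length 20 ✓; GC 10/20 = 50.0% ✓ — fails.
F4 (22 nt, A=5 T=8 G=7 C=2): 3' end GTA has 1 G/C, need ≥2 ✗; Tm = 2·13 + 4·9 = 62°C, outside 64–73°C ✗; length 22 ✓; GC 9/22 = 40.9%, outside 44.7–55.1% ✗ — fails.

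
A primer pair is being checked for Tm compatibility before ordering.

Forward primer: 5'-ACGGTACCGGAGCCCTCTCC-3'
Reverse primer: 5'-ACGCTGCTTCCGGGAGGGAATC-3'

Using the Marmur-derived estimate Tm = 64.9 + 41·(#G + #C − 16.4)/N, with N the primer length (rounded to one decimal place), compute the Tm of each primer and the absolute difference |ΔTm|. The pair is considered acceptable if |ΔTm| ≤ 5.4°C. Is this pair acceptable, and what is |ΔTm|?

|ΔTm| = 0.4°C; the pair is acceptable.

Forward: G+C = 14, N = 20 → Tm = 64.9 + 41·(14 − 16.4)/20 = 60.0°C.
Reverse: G+C = 14, N = 22 → Tm = 64.9 + 41·(14 − 16.4)/22 = 60.4°C.
|ΔTm| = |60.0 − 60.4| = 0.4°C, ≤ 5.4°C.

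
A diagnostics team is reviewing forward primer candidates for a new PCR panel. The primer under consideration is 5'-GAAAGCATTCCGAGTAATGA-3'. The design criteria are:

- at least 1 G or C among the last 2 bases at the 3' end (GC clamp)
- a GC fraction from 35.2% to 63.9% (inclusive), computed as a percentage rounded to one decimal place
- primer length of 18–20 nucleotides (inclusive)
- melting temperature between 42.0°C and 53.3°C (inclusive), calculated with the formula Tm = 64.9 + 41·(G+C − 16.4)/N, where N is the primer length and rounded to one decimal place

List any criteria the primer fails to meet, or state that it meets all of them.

Meets all criteria.

Base counts: A=8, T=4, G=5, C=3 (length 20).
GC clamp: 3' end GA has 1 G/C ✓
GC content: GC 8/20 = 40.0% ✓
length: length 20 ✓
Tm: Tm = 64.9 + 41·(8 − 16.4)/20 = 47.7°C ✓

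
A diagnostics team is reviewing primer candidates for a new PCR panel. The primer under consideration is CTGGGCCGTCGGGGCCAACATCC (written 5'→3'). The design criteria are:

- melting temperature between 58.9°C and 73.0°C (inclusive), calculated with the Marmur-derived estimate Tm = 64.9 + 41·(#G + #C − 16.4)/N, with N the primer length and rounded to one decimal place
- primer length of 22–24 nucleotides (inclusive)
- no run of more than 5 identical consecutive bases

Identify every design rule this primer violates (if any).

Base counts: A=3, T=3, G=8, C=9 (length 23).
Tm: Tm = 64.9 + 41·(17 − 16.4)/23 = 66.0°C ✓
length: length 23 ✓
homopolymer run: longest run = 4 ✓

Meets all criteria.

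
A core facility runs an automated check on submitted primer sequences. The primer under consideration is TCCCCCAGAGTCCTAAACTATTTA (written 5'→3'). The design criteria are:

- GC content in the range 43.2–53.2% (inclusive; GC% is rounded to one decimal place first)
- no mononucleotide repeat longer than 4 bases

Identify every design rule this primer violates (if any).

Fails: GC content, homopolymer run.

Base counts: A=7, T=7, G=2, C=8 (length 24).
GC content: GC 10/24 = 41.7%, outside 43.2–53.2% ✗
homopolymer run: longest run = 5, exceeds 4 ✗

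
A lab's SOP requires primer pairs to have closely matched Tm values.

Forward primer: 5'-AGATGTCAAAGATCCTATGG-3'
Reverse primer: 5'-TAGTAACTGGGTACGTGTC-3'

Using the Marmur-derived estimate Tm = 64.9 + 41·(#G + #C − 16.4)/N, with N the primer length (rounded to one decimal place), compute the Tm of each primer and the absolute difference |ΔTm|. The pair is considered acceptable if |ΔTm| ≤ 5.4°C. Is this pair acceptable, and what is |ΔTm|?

Forward: G+C = 8, N = 20 → Tm = 64.9 + 41·(8 − 16.4)/20 = 47.7°C.
Reverse: G+C = 9, N = 19 → Tm = 64.9 + 41·(9 − 16.4)/19 = 48.9°C.
|ΔTm| = |47.7 − 48.9| = 1.2°C, ≤ 5.4°C.

|ΔTm| = 1.2°C; the pair is acceptable.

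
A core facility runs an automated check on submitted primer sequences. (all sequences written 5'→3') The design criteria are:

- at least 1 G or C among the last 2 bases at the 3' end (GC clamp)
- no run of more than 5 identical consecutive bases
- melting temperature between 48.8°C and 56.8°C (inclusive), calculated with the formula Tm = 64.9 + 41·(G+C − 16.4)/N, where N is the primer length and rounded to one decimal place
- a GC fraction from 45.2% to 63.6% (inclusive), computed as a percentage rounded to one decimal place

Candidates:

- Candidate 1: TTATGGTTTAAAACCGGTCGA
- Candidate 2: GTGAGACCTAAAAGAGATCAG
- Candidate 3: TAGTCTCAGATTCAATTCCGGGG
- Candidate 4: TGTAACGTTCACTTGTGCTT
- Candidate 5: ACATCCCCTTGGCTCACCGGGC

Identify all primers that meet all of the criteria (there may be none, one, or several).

Candidate 3 only.

Candidate 1 (21 nt, A=6 T=7 G=5 C=3): 3' end GA has 1 G/C ✓; longest run = 4 ✓; Tm = 64.9 + 41·(8 − 16.4)/21 = 48.5°C, outside 48.8–56.8°C ✗; GC 8/21 = 38.1%, outside 45.2–63.6% ✗ — fails.
Candidate 2 (21 nt, A=9 T=3 G=6 C=3): 3' end AG has 1 G/C ✓; longest run = 4 ✓; Tm = 64.9 + 41·(9 − 16.4)/21 = 50.5°C ✓; GC 9/21 = 42.9%, outside 45.2–63.6% ✗ — fails.
Candidate 3 (23 nt, A=5 T=7 G=6 C=5): 3' end GG has 2 G/C ✓; longest run = 4 ✓; Tm = 64.9 + 41·(11 − 16.4)/23 = 55.3°C ✓; GC 11/23 = 47.8% ✓ — passes.
Candidate 4 (20 nt, A=3 T=9 G=4 C=4): 3' end TT has 0 G/C, need ≥1 ✗; longest run = 2 ✓; Tm = 64.9 + 41·(8 − 16.4)/20 = 47.7°C, outside 48.8–56.8°C ✗; GC 8/20 = 40.0%, outside 45.2–63.6% ✗ — fails.
Candidate 5 (22 nt, A=3 T=4 G=5 C=10): 3' end GC has 2 G/C ✓; longest run = 4 ✓; Tm = 64.9 + 41·(15 − 16.4)/22 = 62.3°C, outside 48.8–56.8°C ✗; GC 15/22 = 68.2%, outside 45.2–63.6% ✗ — fails.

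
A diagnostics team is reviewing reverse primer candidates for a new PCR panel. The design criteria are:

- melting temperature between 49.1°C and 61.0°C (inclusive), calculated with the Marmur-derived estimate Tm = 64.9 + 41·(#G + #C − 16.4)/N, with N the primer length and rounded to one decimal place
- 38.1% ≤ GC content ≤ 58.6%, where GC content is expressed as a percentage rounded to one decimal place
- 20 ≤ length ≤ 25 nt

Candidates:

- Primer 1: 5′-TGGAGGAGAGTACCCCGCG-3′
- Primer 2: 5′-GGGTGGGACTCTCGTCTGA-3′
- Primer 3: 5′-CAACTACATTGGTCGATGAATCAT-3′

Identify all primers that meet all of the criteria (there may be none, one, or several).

None of the candidates satisfy all criteria.

Primer 1 (19 nt, A=4 T=2 G=8 C=5): Tm = 64.9 + 41·(13 − 16.4)/19 = 57.6°C ✓; GC 13/19 = 68.4%, outside 38.1–58.6% ✗; length 19, outside 20–25 ✗ — fails.
Primer 2 (19 nt, A=2 T=5 G=8 C=4): Tm = 64.9 + 41·(12 − 16.4)/19 = 55.4°C ✓; GC 12/19 = 63.2%, outside 38.1–58.6% ✗; length 19, outside 20–25 ✗ — fails.
Primer 3 (24 nt, A=8 T=7 G=4 C=5): Tm = 64.9 + 41·(9 − 16.4)/24 = 52.3°C ✓; GC 9/24 = 37.5%, outside 38.1–58.6% ✗; length 24 ✓ — fails.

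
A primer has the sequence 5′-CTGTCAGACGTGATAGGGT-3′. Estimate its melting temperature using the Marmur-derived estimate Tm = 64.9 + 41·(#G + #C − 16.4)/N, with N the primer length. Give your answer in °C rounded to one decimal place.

51.1°C

Base counts: A=4, T=5, G=7, C=3; G+C = 10, N = 19.
Tm = 64.9 + 41·(10 − 16.4)/19 = 64.9 + -262.40/19 = 51.1°C.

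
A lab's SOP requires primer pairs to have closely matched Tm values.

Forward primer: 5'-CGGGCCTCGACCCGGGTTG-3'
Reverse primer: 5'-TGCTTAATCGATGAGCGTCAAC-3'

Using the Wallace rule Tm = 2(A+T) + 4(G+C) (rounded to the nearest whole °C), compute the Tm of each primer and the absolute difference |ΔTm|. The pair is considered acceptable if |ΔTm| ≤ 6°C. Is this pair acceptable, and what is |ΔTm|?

Forward: A=1 T=3 G=8 C=7 → Tm = 2·4 + 4·15 = 68°C.
Reverse: A=6 T=6 G=5 C=5 → Tm = 2·12 + 4·10 = 64°C.
|ΔTm| = |68 − 64| = 4°C, ≤ 6°C.

|ΔTm| = 4°C; the pair is acceptable.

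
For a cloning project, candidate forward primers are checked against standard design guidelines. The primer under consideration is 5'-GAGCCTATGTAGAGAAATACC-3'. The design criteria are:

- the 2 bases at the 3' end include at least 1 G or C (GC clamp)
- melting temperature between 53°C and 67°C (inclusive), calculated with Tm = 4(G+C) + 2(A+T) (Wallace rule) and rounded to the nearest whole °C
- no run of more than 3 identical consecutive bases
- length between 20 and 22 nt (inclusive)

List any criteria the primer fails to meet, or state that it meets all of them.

Meets all criteria.

Base counts: A=8, T=4, G=5, C=4 (length 21).
GC clamp: 3' end CC has 2 G/C ✓
Tm: Tm = 2·12 + 4·9 = 60°C ✓
homopolymer run: longest run = 3 ✓
length: length 21 ✓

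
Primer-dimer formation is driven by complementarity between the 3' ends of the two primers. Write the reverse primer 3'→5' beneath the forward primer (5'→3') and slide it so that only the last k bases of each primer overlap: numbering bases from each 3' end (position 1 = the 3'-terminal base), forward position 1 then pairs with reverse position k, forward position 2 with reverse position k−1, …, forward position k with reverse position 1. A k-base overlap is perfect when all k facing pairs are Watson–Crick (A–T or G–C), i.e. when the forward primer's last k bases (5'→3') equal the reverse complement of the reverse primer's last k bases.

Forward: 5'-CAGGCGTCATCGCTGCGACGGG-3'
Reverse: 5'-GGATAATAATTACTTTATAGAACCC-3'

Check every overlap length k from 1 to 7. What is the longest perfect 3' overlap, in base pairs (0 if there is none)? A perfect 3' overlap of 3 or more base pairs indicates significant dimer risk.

Last 7 bases (5'→3') — forward …CGACGGG, reverse …AGAACCC.
Reverse complement of the reverse primer's last 7 bases: GGGTTCT; its first k bases are the reverse complement of the reverse primer's last k bases, so a perfect k-base overlap needs the forward primer's last k bases to equal them.
Comparing (forward last k vs required): k=1: G vs G ✓; k=2: GG vs GG ✓; k=3: GGG vs GGG ✓; k=4: CGGG vs GGGT ✗; k=5: ACGGG vs GGGTT ✗; k=6: GACGGG vs GGGTTC ✗; k=7: CGACGGG vs GGGTTCT ✗.
Perfect overlaps at k = 1, 2, 3; the largest is 3.

Longest perfect overlap: 3 complementary base pairs; significant dimer risk (threshold 3).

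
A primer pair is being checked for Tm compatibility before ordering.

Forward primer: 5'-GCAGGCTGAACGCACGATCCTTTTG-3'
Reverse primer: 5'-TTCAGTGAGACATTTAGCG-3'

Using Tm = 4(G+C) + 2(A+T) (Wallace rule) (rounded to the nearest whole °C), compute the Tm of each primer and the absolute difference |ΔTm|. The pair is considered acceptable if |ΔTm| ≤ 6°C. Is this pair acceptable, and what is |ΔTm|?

|ΔTm| = 24°C; the pair is not acceptable.

Forward: A=5 T=6 G=7 C=7 → Tm = 2·11 + 4·14 = 78°C.
Reverse: A=5 T=6 G=5 C=3 → Tm = 2·11 + 4·8 = 54°C.
|ΔTm| = |78 − 54| = 24°C, > 6°C.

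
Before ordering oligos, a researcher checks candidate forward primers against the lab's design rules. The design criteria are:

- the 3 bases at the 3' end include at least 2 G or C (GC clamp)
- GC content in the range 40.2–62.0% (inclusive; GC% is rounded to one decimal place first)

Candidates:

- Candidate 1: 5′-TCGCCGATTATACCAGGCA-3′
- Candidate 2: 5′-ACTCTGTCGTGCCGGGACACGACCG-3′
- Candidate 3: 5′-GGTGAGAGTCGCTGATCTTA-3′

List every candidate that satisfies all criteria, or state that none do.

Candidate 1 (19 nt, A=5 T=4 G=4 C=6): 3' end GCA has 2 G/C ✓; GC 10/19 = 52.6% ✓ — passes.
Candidate 2 (25 nt, A=4 T=4 G=8 C=9): 3' end CCG has 3 G/C ✓; GC 17/25 = 68.0%, outside 40.2–62.0% ✗ — fails.
Candidate 3 (20 nt, A=4 T=6 G=7 C=3): 3' end TTA has 0 G/C, need ≥2 ✗; GC 10/20 = 50.0% ✓ — fails.

Candidate 1 only.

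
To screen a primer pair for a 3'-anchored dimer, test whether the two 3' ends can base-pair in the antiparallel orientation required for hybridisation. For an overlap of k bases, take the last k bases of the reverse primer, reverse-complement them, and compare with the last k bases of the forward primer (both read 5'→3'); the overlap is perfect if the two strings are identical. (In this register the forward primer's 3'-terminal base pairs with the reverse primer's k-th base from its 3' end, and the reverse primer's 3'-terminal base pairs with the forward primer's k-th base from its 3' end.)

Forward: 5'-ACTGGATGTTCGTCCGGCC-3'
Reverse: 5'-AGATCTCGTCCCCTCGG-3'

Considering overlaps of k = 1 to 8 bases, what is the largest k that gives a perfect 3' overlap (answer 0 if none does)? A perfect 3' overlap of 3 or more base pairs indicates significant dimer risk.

Last 8 bases (5'→3') — forward …GTCCGGCC, reverse …CCCCTCGG.
Reverse complement of the reverse primer's last 8 bases: CCGAGGGG; its first k bases are the reverse complement of the reverse primer's last k bases, so a perfect k-base overlap needs the forward primer's last k bases to equal them.
Comparing (forward last k vs required): k=1: C vs C ✓; k=2: CC vs CC ✓; k=3: GCC vs CCG ✗; k=4: GGCC vs CCGA ✗; k=5: CGGCC vs CCGAG ✗; k=6: CCGGCC vs CCGAGG ✗; k=7: TCCGGCC vs CCGAGGG ✗; k=8: GTCCGGCC vs CCGAGGGG ✗.
Perfect overlaps at k = 1, 2; the largest is 2.

Longest perfect overlap: 2 complementary base pairs; below the dimer-risk threshold (threshold 3).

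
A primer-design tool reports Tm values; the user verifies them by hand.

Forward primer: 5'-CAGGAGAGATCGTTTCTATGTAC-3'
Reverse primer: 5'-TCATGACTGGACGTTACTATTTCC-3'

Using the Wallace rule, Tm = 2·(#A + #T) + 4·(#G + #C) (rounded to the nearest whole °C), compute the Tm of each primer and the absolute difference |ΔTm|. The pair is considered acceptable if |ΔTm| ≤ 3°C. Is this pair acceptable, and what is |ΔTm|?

Forward: A=6 T=7 G=6 C=4 → Tm = 2·13 + 4·10 = 66°C.
Reverse: A=5 T=9 G=4 C=6 → Tm = 2·14 + 4·10 = 68°C.
|ΔTm| = |66 − 68| = 2°C, ≤ 3°C.

|ΔTm| = 2°C; the pair is acceptable.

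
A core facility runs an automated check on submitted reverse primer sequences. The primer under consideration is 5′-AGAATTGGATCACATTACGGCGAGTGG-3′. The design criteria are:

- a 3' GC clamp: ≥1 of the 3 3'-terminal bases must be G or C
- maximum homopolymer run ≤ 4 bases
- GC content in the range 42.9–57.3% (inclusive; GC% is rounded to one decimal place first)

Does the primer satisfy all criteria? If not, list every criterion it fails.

Base counts: A=8, T=6, G=9, C=4 (length 27).
GC clamp: 3' end TGG has 2 G/C ✓
homopolymer run: longest run = 2 ✓
GC content: GC 13/27 = 48.1% ✓

Meets all criteria.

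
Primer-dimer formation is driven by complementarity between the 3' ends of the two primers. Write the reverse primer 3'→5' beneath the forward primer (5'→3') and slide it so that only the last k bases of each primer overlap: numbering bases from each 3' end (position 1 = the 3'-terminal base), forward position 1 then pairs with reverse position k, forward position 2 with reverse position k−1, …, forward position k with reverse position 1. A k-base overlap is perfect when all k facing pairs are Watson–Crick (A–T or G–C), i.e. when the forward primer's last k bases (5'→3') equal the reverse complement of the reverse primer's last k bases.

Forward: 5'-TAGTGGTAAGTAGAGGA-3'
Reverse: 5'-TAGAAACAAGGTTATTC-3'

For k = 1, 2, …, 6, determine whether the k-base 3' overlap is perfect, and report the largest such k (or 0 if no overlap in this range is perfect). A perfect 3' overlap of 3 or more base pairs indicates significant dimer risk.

Longest perfect overlap: 2 complementary base pairs; below the dimer-risk threshold (threshold 3).

Last 6 bases (5'→3') — forward …AGAGGA, reverse …TTATTC.
Reverse complement of the reverse primer's last 6 bases: GAATAA; its first k bases are the reverse complement of the reverse primer's last k bases, so a perfect k-base overlap needs the forward primer's last k bases to equal them.
Comparing (forward last k vs required): k=1: A vs G ✗; k=2: GA vs GA ✓; k=3: GGA vs GAA ✗; k=4: AGGA vs GAAT ✗; k=5: GAGGA vs GAATA ✗; k=6: AGAGGA vs GAATAA ✗.
Only k = 2 is perfect, so the longest perfect 3' overlap is 2.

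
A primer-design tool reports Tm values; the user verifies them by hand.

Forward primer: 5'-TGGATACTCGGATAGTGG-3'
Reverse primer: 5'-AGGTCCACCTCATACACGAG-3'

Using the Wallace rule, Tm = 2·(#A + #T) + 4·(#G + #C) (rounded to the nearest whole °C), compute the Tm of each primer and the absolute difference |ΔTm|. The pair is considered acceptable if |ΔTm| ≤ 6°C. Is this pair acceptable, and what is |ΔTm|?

|ΔTm| = 8°C; the pair is not acceptable.

Forward: A=4 T=5 G=7 C=2 → Tm = 2·9 + 4·9 = 54°C.
Reverse: A=6 T=3 G=4 C=7 → Tm = 2·9 + 4·11 = 62°C.
|ΔTm| = |54 − 62| = 8°C, > 6°C.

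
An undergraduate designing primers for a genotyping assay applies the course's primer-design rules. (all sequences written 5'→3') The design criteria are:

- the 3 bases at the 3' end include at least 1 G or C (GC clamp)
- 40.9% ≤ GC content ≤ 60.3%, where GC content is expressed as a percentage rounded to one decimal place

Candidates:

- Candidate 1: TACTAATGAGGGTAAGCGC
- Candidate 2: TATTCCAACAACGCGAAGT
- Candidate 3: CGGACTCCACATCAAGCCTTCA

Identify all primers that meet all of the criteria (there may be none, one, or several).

Candidate 1, Candidate 2 and Candidate 3.

Candidate 1 (19 nt, A=6 T=4 G=6 C=3): 3' end CGC has 3 G/C ✓; GC 9/19 = 47.4% ✓ — passes.
Candidate 2 (19 nt, A=7 T=4 G=3 C=5): 3' end AGT has 1 G/C ✓; GC 8/19 = 42.1% ✓ — passes.
Candidate 3 (22 nt, A=6 T=4 G=3 C=9): 3' end TCA has 1 G/C ✓; GC 12/22 = 54.5% ✓ — passes.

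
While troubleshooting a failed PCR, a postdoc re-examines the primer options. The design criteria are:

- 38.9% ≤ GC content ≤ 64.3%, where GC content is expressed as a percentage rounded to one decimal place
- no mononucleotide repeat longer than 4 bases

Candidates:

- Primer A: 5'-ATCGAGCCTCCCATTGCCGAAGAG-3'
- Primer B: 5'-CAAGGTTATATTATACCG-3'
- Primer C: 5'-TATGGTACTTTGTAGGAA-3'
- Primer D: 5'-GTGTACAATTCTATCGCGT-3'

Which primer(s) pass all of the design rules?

Primer A and Primer D.

Primer A (24 nt, A=6 T=4 G=6 C=8): GC 14/24 = 58.3% ✓; longest run = 3 ✓ — passes.
Primer B (18 nt, A=6 T=6 G=3 C=3): GC 6/18 = 33.3%, outside 38.9–64.3% ✗; longest run = 2 ✓ — fails.
Primer C (18 nt, A=5 T=7 G=5 C=1): GC 6/18 = 33.3%, outside 38.9–64.3% ✗; longest run = 3 ✓ — fails.
Primer D (19 nt, A=4 T=7 G=4 C=4): GC 8/19 = 42.1% ✓; longest run = 2 ✓ — passes.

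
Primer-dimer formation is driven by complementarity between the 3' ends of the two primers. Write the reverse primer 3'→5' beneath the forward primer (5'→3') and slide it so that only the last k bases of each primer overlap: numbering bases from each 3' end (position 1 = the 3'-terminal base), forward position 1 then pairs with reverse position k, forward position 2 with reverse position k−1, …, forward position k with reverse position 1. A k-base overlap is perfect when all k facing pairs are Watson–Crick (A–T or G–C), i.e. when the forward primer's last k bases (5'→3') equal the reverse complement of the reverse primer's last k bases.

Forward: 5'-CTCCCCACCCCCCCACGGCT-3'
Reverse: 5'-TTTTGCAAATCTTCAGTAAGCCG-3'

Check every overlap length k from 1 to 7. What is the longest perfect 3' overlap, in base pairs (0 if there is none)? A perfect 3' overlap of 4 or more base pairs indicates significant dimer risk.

Last 7 bases (5'→3') — forward …CACGGCT, reverse …TAAGCCG.
Reverse complement of the reverse primer's last 7 bases: CGGCTTA; its first k bases are the reverse complement of the reverse primer's last k bases, so a perfect k-base overlap needs the forward primer's last k bases to equal them.
Comparing (forward last k vs required): k=1: T vs C ✗; k=2: CT vs CG ✗; k=3: GCT vs CGG ✗; k=4: GGCT vs CGGC ✗; k=5: CGGCT vs CGGCT ✓; k=6: ACGGCT vs CGGCTT ✗; k=7: CACGGCT vs CGGCTTA ✗.
Only k = 5 is perfect, so the longest perfect 3' overlap is 5.

Longest perfect overlap: 5 complementary base pairs; significant dimer risk (threshold 4).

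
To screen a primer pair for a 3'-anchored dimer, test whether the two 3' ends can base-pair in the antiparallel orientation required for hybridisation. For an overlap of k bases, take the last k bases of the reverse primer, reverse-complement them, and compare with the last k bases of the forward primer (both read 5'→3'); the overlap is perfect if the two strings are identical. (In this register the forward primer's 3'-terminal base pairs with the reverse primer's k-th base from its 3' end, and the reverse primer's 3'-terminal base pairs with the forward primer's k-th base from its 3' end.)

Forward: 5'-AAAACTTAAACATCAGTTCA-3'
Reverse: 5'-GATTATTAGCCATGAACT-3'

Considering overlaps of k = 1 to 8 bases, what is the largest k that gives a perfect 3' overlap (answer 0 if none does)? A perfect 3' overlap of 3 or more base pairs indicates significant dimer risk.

Longest perfect overlap: 6 complementary base pairs; significant dimer risk (threshold 3).

Last 8 bases (5'→3') — forward …TCAGTTCA, reverse …CATGAACT.
Reverse complement of the reverse primer's last 8 bases: AGTTCATG; its first k bases are the reverse complement of the reverse primer's last k bases, so a perfect k-base overlap needs the forward primer's last k bases to equal them.
Comparing (forward last k vs required): k=1: A vs A ✓; k=2: CA vs AG ✗; k=3: TCA vs AGT ✗; k=4: TTCA vs AGTT ✗; k=5: GTTCA vs AGTTC ✗; k=6: AGTTCA vs AGTTCA ✓; k=7: CAGTTCA vs AGTTCAT ✗; k=8: TCAGTTCA vs AGTTCATG ✗.
Perfect overlaps at k = 1, 6; the largest is 6.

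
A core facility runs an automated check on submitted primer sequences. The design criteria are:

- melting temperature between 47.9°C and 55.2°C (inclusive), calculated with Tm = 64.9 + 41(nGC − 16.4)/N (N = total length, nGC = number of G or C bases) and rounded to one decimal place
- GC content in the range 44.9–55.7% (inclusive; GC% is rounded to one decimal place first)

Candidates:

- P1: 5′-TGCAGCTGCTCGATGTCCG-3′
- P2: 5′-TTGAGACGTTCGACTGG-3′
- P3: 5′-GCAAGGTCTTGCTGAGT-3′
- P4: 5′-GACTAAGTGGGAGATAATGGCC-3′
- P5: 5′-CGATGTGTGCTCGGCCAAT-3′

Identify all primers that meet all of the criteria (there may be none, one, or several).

P1 (19 nt, A=2 T=5 G=6 C=6): Tm = 64.9 + 41·(12 − 16.4)/19 = 55.4°C, outside 47.9–55.2°C ✗; GC 12/19 = 63.2%, outside 44.9–55.7% ✗ — fails.
P2 (17 nt, A=3 T=5 G=6 C=3): Tm = 64.9 + 41·(9 − 16.4)/17 = 47.1°C, outside 47.9–55.2°C ✗; GC 9/17 = 52.9% ✓ — fails.
P3 (17 nt, A=3 T=5 G=6 C=3): Tm = 64.9 + 41·(9 − 16.4)/17 = 47.1°C, outside 47.9–55.2°C ✗; GC 9/17 = 52.9% ✓ — fails.
P4 (22 nt, A=7 T=4 G=8 C=3): Tm = 64.9 + 41·(11 − 16.4)/22 = 54.8°C ✓; GC 11/22 = 50.0% ✓ — passes.
P5 (19 nt, A=3 T=5 G=6 C=5): Tm = 64.9 + 41·(11 − 16.4)/19 = 53.2°C ✓; GC 11/19 = 57.9%, outside 44.9–55.7% ✗ — fails.

P4 only.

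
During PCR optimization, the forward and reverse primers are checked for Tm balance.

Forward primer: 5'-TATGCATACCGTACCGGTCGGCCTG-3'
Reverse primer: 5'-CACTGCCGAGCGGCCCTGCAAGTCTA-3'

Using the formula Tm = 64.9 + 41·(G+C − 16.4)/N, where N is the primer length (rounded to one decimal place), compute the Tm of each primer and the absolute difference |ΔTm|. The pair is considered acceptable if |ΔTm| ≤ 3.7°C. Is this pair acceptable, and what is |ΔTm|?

|ΔTm| = 3.2°C; the pair is acceptable.

Forward: G+C = 15, N = 25 → Tm = 64.9 + 41·(15 − 16.4)/25 = 62.6°C.
Reverse: G+C = 17, N = 26 → Tm = 64.9 + 41·(17 − 16.4)/26 = 65.8°C.
|ΔTm| = |62.6 − 65.8| = 3.2°C, ≤ 3.7°C.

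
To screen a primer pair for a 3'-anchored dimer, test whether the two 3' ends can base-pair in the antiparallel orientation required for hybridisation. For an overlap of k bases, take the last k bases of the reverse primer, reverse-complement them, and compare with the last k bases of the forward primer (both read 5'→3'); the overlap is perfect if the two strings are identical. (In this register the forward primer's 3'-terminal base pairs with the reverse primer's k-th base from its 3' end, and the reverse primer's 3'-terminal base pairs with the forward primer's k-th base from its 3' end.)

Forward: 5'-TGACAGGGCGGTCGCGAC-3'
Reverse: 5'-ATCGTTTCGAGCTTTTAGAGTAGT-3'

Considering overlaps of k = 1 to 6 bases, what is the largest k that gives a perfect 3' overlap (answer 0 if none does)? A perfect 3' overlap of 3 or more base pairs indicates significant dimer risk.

Last 6 bases (5'→3') — forward …CGCGAC, reverse …AGTAGT.
Reverse complement of the reverse primer's last 6 bases: ACTACT; its first k bases are the reverse complement of the reverse primer's last k bases, so a perfect k-base overlap needs the forward primer's last k bases to equal them.
Comparing (forward last k vs required): k=1: C vs A ✗; k=2: AC vs AC ✓; k=3: GAC vs ACT ✗; k=4: CGAC vs ACTA ✗; k=5: GCGAC vs ACTAC ✗; k=6: CGCGAC vs ACTACT ✗.
Only k = 2 is perfect, so the longest perfect 3' overlap is 2.

Longest perfect overlap: 2 complementary base pairs; below the dimer-risk threshold (threshold 3).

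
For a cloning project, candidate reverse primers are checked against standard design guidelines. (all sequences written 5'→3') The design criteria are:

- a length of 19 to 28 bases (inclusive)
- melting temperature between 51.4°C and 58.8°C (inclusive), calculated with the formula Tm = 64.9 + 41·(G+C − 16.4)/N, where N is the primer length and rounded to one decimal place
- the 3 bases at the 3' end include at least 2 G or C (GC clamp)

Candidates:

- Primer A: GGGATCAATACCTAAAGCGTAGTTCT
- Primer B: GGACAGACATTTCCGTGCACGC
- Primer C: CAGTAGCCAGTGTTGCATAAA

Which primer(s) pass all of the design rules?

Primer B only.

Primer A (26 nt, A=8 T=7 G=6 C=5): length 26 ✓; Tm = 64.9 + 41·(11 − 16.4)/26 = 56.4°C ✓; 3' end TCT has 1 G/C, need ≥2 ✗ — fails.
Primer B (22 nt, A=5 T=4 G=6 C=7): length 22 ✓; Tm = 64.9 + 41·(13 − 16.4)/22 = 58.6°C ✓; 3' end CGC has 3 G/C ✓ — passes.
Primer C (21 nt, A=7 T=5 G=5 C=4): length 21 ✓; Tm = 64.9 + 41·(9 − 16.4)/21 = 50.5°C, outside 51.4–58.8°C ✗; 3' end AAA has 0 G/C, need ≥2 ✗ — fails.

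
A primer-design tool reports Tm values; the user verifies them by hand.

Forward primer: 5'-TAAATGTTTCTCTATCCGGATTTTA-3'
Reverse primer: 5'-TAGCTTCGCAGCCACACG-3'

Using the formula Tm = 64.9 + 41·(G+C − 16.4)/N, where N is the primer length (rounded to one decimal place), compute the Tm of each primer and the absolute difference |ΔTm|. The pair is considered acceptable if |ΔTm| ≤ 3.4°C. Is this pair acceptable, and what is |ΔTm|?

Forward: G+C = 7, N = 25 → Tm = 64.9 + 41·(7 − 16.4)/25 = 49.5°C.
Reverse: G+C = 11, N = 18 → Tm = 64.9 + 41·(11 − 16.4)/18 = 52.6°C.
|ΔTm| = |49.5 − 52.6| = 3.1°C, ≤ 3.4°C.

|ΔTm| = 3.1°C; the pair is acceptable.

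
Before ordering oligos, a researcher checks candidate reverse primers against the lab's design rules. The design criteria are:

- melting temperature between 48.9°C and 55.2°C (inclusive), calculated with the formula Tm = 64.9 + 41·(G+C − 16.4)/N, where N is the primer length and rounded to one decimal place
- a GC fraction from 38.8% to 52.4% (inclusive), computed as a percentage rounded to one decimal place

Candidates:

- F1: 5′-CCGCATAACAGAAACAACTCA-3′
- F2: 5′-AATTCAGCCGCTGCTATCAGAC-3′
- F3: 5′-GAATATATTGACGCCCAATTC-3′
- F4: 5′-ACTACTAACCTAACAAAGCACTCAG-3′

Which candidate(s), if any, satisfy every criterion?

F1 (21 nt, A=10 T=2 G=2 C=7): Tm = 64.9 + 41·(9 − 16.4)/21 = 50.5°C ✓; GC 9/21 = 42.9% ✓ — passes.
F2 (22 nt, A=6 T=5 G=4 C=7): Tm = 64.9 + 41·(11 − 16.4)/22 = 54.8°C ✓; GC 11/22 = 50.0% ✓ — passes.
F3 (21 nt, A=7 T=6 G=3 C=5): Tm = 64.9 + 41·(8 − 16.4)/21 = 48.5°C, outside 48.9–55.2°C ✗; GC 8/21 = 38.1%, outside 38.8–52.4% ✗ — fails.
F4 (25 nt, A=11 T=4 G=2 C=8): Tm = 64.9 + 41·(10 − 16.4)/25 = 54.4°C ✓; GC 10/25 = 40.0% ✓ — passes.

F1, F2 and F4.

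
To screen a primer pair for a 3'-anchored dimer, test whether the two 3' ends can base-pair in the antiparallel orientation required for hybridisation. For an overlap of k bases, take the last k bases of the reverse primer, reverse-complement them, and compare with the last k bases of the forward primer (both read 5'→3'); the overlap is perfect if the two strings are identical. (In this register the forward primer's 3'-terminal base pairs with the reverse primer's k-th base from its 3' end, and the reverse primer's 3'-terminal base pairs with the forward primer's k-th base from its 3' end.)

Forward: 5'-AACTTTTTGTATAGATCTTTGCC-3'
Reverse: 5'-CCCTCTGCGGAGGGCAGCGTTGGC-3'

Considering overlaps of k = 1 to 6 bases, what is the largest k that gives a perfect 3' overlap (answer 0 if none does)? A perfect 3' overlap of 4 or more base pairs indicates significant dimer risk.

Longest perfect overlap: 3 complementary base pairs; below the dimer-risk threshold (threshold 4).

Last 6 bases (5'→3') — forward …TTTGCC, reverse …GTTGGC.
Reverse complement of the reverse primer's last 6 bases: GCCAAC; its first k bases are the reverse complement of the reverse primer's last k bases, so a perfect k-base overlap needs the forward primer's last k bases to equal them.
Comparing (forward last k vs required): k=1: C vs G ✗; k=2: CC vs GC ✗; k=3: GCC vs GCC ✓; k=4: TGCC vs GCCA ✗; k=5: TTGCC vs GCCAA ✗; k=6: TTTGCC vs GCCAAC ✗.
Only k = 3 is perfect, so the longest perfect 3' overlap is 3.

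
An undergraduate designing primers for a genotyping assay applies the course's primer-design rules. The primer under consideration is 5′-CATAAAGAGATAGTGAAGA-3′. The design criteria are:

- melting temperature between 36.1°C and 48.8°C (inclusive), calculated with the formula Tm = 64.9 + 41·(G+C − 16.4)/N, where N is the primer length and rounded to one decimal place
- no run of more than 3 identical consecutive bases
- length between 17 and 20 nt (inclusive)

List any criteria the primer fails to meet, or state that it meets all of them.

Base counts: A=10, T=3, G=5, C=1 (length 19).
Tm: Tm = 64.9 + 41·(6 − 16.4)/19 = 42.5°C ✓
homopolymer run: longest run = 3 ✓
length: length 19 ✓

Meets all criteria.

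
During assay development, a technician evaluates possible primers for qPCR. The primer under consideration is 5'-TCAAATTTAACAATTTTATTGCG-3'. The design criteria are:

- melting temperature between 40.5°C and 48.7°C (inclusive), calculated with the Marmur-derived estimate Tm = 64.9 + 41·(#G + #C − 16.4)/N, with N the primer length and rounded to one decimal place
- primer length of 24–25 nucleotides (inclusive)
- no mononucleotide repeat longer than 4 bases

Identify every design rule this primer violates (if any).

Base counts: A=8, T=10, G=2, C=3 (length 23).
Tm: Tm = 64.9 + 41·(5 − 16.4)/23 = 44.6°C ✓
length: length 23, outside 24–25 ✗
homopolymer run: longest run = 4 ✓

Fails: length.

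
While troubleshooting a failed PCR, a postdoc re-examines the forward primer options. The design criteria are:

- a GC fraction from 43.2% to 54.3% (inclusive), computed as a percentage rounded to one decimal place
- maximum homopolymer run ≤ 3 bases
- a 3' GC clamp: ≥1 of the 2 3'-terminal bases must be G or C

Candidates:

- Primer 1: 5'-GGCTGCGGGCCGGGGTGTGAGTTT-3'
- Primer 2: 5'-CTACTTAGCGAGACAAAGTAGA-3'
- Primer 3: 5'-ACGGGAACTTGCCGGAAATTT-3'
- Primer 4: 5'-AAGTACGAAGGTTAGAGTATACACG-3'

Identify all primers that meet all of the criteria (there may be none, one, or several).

None of the candidates satisfy all criteria.

Primer 1 (24 nt, A=1 T=6 G=13 C=4): GC 17/24 = 70.8%, outside 43.2–54.3% ✗; longest run = 4, exceeds 3 ✗; 3' end TT has 0 G/C, need ≥1 ✗ — fails.
Primer 2 (22 nt, A=9 T=4 G=5 C=4): GC 9/22 = 40.9%, outside 43.2–54.3% ✗; longest run = 3 ✓; 3' end GA has 1 G/C ✓ — fails.
Primer 3 (21 nt, A=6 T=5 G=6 C=4): GC 10/21 = 47.6% ✓; longest run = 3 ✓; 3' end TT has 0 G/C, need ≥1 ✗ — fails.
Primer 4 (25 nt, A=10 T=5 G=7 C=3): GC 10/25 = 40.0%, outside 43.2–54.3% ✗; longest run = 2 ✓; 3' end CG has 2 G/C ✓ — fails.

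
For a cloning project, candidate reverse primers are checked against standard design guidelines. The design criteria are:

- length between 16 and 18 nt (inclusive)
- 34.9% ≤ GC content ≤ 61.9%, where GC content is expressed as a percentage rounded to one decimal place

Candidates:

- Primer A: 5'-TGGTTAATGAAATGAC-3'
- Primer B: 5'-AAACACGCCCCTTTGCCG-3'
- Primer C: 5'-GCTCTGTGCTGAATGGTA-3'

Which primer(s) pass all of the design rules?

Primer B and Primer C.

Primer A (16 nt, A=6 T=5 G=4 C=1): length 16 ✓; GC 5/16 = 31.3%, outside 34.9–61.9% ✗ — fails.
Primer B (18 nt, A=4 T=3 G=3 C=8): length 18 ✓; GC 11/18 = 61.1% ✓ — passes.
Primer C (18 nt, A=3 T=6 G=6 C=3): length 18 ✓; GC 9/18 = 50.0% ✓ — passes.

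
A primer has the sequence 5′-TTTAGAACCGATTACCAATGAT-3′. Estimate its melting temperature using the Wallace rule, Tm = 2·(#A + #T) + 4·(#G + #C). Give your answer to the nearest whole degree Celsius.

Base counts: A=8, T=7, G=3, C=4 (length 22).
Tm = 2·(8+7) + 4·(3+4) = 2·15 + 4·7 = 30 + 28 = 58°C.

58°C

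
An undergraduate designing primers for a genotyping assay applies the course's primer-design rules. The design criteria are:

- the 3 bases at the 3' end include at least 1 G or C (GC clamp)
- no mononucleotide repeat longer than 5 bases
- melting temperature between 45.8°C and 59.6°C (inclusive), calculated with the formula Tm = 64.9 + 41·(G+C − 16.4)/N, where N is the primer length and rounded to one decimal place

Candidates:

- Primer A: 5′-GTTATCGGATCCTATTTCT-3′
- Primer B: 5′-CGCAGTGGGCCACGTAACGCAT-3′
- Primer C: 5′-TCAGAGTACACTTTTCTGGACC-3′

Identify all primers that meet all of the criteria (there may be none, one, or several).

Primer C only.

Primer A (19 nt, A=3 T=9 G=3 C=4): 3' end TCT has 1 G/C ✓; longest run = 3 ✓; Tm = 64.9 + 41·(7 − 16.4)/19 = 44.6°C, outside 45.8–59.6°C ✗ — fails.
Primer B (22 nt, A=5 T=3 G=7 C=7): 3' end CAT has 1 G/C ✓; longest run = 3 ✓; Tm = 64.9 + 41·(14 − 16.4)/22 = 60.4°C, outside 45.8–59.6°C ✗ — fails.
Primer C (22 nt, A=5 T=7 G=4 C=6): 3' end ACC has 2 G/C ✓; longest run = 4 ✓; Tm = 64.9 + 41·(10 − 16.4)/22 = 53.0°C ✓ — passes.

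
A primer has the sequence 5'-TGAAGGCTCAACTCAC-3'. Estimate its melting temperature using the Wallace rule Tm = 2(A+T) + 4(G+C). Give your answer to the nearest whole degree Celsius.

Base counts: A=5, T=3, G=3, C=5 (length 16).
Tm = 2·(5+3) + 4·(3+5) = 2·8 + 4·8 = 16 + 32 = 48°C.

48°C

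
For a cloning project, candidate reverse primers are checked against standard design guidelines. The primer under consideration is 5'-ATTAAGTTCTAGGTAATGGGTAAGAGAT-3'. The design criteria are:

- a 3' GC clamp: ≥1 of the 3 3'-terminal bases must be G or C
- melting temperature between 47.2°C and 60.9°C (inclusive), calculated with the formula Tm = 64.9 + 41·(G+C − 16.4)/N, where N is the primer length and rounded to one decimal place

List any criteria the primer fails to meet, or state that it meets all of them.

Base counts: A=10, T=9, G=8, C=1 (length 28).
GC clamp: 3' end GAT has 1 G/C ✓
Tm: Tm = 64.9 + 41·(9 − 16.4)/28 = 54.1°C ✓

Meets all criteria.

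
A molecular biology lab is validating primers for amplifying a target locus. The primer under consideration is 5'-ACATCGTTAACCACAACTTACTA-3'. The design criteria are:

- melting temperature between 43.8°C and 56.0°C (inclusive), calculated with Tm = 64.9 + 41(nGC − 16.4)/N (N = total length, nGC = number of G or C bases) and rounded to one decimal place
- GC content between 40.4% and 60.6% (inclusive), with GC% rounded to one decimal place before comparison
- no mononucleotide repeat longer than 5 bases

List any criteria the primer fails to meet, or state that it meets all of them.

Fails: GC content.

Base counts: A=9, T=6, G=1, C=7 (length 23).
Tm: Tm = 64.9 + 41·(8 − 16.4)/23 = 49.9°C ✓
GC content: GC 8/23 = 34.8%, outside 40.4–60.6% ✗
homopolymer run: longest run = 2 ✓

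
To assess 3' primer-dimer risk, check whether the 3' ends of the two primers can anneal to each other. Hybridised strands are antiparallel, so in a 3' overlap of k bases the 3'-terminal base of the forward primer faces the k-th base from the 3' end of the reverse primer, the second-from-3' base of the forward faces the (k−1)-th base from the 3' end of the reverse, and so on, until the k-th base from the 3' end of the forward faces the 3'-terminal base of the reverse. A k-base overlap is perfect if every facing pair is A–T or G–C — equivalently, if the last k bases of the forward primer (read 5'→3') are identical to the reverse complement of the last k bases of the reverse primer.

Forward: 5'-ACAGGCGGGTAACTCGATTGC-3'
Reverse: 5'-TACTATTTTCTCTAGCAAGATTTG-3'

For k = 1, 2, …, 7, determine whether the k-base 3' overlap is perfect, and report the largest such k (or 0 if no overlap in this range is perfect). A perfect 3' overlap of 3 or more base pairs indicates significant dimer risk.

Last 7 bases (5'→3') — forward …CGATTGC, reverse …AGATTTG.
Reverse complement of the reverse primer's last 7 bases: CAAATCT; its first k bases are the reverse complement of the reverse primer's last k bases, so a perfect k-base overlap needs the forward primer's last k bases to equal them.
Comparing (forward last k vs required): k=1: C vs C ✓; k=2: GC vs CA ✗; k=3: TGC vs CAA ✗; k=4: TTGC vs CAAA ✗; k=5: ATTGC vs CAAAT ✗; k=6: GATTGC vs CAAATC ✗; k=7: CGATTGC vs CAAATCT ✗.
Only k = 1 is perfect, so the longest perfect 3' overlap is 1.

Longest perfect overlap: 1 complementary base pair; below the dimer-risk threshold (threshold 3).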